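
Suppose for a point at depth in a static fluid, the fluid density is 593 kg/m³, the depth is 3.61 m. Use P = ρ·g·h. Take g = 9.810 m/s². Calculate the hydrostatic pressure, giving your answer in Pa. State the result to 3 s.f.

21000 Pa

P is given directly by: P = ρgh.
ρ = 593 kg/m³; h = 3.61 m; g = 9.810 m/s².
P = 21001 Pa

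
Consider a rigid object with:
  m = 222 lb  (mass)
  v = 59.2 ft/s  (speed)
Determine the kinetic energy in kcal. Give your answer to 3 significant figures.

Directly: KE = ½mv².
m = 222 lb = 100.7 kg; v = 59.2 ft/s = 18.04 m/s.
KE = 16393 J  (the unit combination reduces to kg·m²/s² = J)
16393 J × (1 kcal / 4184 J) = 3.918 kcal

3.92 kcal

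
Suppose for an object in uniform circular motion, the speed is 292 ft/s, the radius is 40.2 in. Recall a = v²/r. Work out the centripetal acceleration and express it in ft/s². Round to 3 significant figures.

a is given directly by: a = v²/r.
v = 292 ft/s = 89.00 m/s; r = 40.2 in = 1.021 m.
a = 7758 m/s²
7758 m/s² × (1 ft/s² / 0.3048 m/s²) = 25452 ft/s²

25500 ft/s²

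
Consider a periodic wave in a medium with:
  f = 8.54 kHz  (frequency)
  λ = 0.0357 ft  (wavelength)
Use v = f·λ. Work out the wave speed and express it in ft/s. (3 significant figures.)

305 ft/s

Directly: v = fλ.
f = 8.54 kHz = 8540 Hz; λ = 0.0357 ft = 0.01088 m.
v = 92.93 m/s
92.93 m/s × (1 ft/s / 0.3048 m/s) = 304.9 ft/s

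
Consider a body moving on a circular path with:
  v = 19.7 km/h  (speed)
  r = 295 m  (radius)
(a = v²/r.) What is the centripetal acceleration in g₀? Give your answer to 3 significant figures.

a is given directly by: a = v²/r.
v = 19.7 km/h = 5.472 m/s; r = 295 m.
a = 0.1015 m/s²
0.1015 m/s² × (1 g₀ / 9.807 m/s²) = 0.01035 g₀

0.0104 g₀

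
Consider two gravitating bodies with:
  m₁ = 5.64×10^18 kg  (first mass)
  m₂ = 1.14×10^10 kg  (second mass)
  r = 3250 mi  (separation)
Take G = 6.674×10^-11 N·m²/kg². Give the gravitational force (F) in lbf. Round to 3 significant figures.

35300 lbf

From Newton's law of gravitation: F = Gm₁m₂/r².
m₁ = 5.64×10^18 kg; m₂ = 1.14×10^10 kg; r = 3250 mi = 5.230×10^6 m; G = 6.674×10^-11 N·m²/kg².
F = 1.569×10^5 N  (the unit combination reduces to kg·m/s² = N)
1.569×10^5 N × (1 lbf / 4.448 N) = 35263 lbf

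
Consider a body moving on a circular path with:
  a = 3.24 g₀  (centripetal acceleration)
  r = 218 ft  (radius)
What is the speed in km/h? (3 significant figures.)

165 km/h

Rearranging: v = √(a·r).
a = 3.24 g₀ = 31.77 m/s²; r = 218 ft = 66.45 m.
v = 45.95 m/s
45.95 m/s × (1 km/h / 0.2778 m/s) = 165.4 km/h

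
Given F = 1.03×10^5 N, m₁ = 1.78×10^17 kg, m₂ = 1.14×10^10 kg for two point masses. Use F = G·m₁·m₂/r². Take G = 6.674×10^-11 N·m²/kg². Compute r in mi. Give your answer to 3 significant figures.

713 mi

Rearranging F = G·m₁·m₂/r² for r: r = √(G·m₁m₂/F).
F = 1.03×10^5 N; m₁ = 1.78×10^17 kg; m₂ = 1.14×10^10 kg; G = 6.674×10^-11 N·m²/kg².
r = 1.147×10^6 m
1.147×10^6 m × (1 mi / 1609 m) = 712.5 mi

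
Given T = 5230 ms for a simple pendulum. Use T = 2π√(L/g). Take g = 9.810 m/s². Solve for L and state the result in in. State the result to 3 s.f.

Solving T = 2π√(L/g) for L: L = g·(T/2π)².
T = 5230 ms = 5.230 s; g = 9.810 m/s².
L = 6.797 m
6.797 m × (1 in / 0.02540 m) = 267.6 in

268 in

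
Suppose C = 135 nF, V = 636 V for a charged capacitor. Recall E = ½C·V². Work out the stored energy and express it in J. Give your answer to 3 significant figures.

E is given directly by: E = ½CV².
C = 135 nF = 1.350×10^-7 F; V = 636 V.
E = 0.02730 J  (the unit combination reduces to kg·m²/s² = J)

0.0273 J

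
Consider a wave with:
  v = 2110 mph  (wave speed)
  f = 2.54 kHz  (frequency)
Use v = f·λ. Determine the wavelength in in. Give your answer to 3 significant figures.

Rearranging v = f·λ for λ: λ = v/f.
v = 2110 mph = 943.3 m/s; f = 2.54 kHz = 2540 Hz.
λ = 0.3714 m
0.3714 m × (1 in / 0.02540 m) = 14.62 in

14.6 in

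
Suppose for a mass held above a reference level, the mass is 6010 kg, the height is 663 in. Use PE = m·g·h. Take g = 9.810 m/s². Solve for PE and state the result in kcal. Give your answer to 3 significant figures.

237 kcal

Directly: PE = mgh.
m = 6010 kg; h = 663 in = 16.84 m; g = 9.810 m/s².
PE = 9.929×10^5 J
9.929×10^5 J × (1 kcal / 4184 J) = 237.3 kcal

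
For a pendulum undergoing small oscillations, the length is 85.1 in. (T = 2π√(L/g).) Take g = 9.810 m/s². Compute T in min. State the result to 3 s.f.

0.0492 min

T is given directly by: T = 2π√(L/g).
L = 85.1 in = 2.162 m; g = 9.810 m/s².
T = 2.949 s
2.949 s × (1 min / 60.00 s) = 0.04916 min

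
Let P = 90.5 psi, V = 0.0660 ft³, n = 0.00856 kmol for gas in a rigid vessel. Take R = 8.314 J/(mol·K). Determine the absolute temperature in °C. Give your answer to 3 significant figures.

Solving PV = nRT for T: T = PV/(nR).
P = 90.5 psi = 6.240×10^5 Pa; V = 0.0660 ft³ = 0.001869 m³; n = 0.00856 kmol = 8.560 mol; R = 8.314 J/(mol·K).
T = 16.39 K
16.39 K − 273.15 = -256.8 °C

-257 °C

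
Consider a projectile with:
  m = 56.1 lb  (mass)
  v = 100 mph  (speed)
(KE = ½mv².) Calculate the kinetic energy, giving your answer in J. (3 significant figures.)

Directly: KE = ½mv².
m = 56.1 lb = 25.45 kg; v = 100 mph = 44.70 m/s.
KE = 25427 J  (the unit combination reduces to kg·m²/s² = J)

25400 J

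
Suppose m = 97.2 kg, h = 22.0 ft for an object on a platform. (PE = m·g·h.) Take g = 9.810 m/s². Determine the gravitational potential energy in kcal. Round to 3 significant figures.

Directly: PE = mgh.
m = 97.2 kg; h = 22.0 ft = 6.706 m; g = 9.810 m/s².
PE = 6394 J
6394 J × (1 kcal / 4184 J) = 1.528 kcal

1.53 kcal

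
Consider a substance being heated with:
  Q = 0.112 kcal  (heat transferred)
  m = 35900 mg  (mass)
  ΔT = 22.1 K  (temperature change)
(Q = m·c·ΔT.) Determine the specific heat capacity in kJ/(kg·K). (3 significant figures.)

Solving Q = m·c·ΔT for c: c = Q/(m·ΔT).
Q = 0.112 kcal = 468.6 J; m = 35900 mg = 0.03590 kg; ΔT = 22.1 K.
c = 590.6 J/(kg·K)
590.6 J/(kg·K) × (1 kJ/(kg·K) / 1000 J/(kg·K)) = 0.5906 kJ/(kg·K)

0.591 kJ/(kg·K)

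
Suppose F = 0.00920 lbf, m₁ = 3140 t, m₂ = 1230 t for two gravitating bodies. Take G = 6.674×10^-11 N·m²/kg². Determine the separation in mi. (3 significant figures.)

From Newton's law of gravitation: r = √(G·m₁m₂/F).
F = 0.00920 lbf = 0.04092 N; m₁ = 3140 t = 3.140×10^6 kg; m₂ = 1230 t = 1.230×10^6 kg; G = 6.674×10^-11 N·m²/kg².
r = 79.36 m
79.36 m × (1 mi / 1609 m) = 0.04931 mi

0.0493 mi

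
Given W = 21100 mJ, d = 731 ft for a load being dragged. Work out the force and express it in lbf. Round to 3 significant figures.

Rearranging W = F·d for F: F = W/d.
W = 21100 mJ = 21.10 J; d = 731 ft = 222.8 m.
F = 0.09470 N  (the unit combination reduces to kg·m/s² = N)
0.09470 N × (1 lbf / 4.448 N) = 0.02129 lbf

0.0213 lbf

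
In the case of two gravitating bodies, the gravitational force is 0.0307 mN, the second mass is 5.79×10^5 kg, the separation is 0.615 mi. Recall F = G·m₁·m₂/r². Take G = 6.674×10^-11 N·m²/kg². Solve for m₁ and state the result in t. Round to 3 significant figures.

Rearranging: m₁ = F·r²/(G·m₂).
F = 0.0307 mN = 3.070×10^-5 N; m₂ = 5.79×10^5 kg; r = 0.615 mi = 989.7 m; G = 6.674×10^-11 N·m²/kg².
m₁ = 7.783×10^5 kg
7.783×10^5 kg × (1 t / 1000 kg) = 778.3 t

778 t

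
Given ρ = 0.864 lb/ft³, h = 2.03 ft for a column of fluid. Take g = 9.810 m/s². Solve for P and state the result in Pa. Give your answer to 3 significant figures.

P is given directly by: P = ρgh.
ρ = 0.864 lb/ft³ = 13.84 kg/m³; h = 2.03 ft = 0.6187 m; g = 9.810 m/s².
P = 84.01 Pa  (the unit combination reduces to kg/(m·s²) = Pa)

84.0 Pa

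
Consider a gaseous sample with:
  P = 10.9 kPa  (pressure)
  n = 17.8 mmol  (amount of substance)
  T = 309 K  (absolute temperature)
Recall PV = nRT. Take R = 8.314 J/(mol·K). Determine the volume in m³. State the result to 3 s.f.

0.00420 m³

From the ideal-gas law: V = nRT/P.
P = 10.9 kPa = 10900 Pa; n = 17.8 mmol = 0.01780 mol; T = 309 K; R = 8.314 J/(mol·K).
V = 0.004195 m³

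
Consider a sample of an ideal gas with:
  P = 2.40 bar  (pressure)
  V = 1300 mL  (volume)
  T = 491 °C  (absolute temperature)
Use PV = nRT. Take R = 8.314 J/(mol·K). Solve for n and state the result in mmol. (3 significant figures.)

Rearranging PV = nRT for n: n = PV/(RT).
P = 2.40 bar = 2.400×10^5 Pa; V = 1300 mL = 0.001300 m³; T = 491 °C = 764.1 K; R = 8.314 J/(mol·K).
n = 0.04911 mol
0.04911 mol × (1 mmol / 0.001000 mol) = 49.11 mmol

49.1 mmol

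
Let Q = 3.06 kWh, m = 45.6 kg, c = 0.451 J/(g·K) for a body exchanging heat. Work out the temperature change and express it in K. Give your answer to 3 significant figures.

536 K

Rearranging: ΔT = Q/(m·c).
Q = 3.06 kWh = 1.102×10^7 J; m = 45.6 kg; c = 0.451 J/(g·K) = 451.0 J/(kg·K).
ΔT = 535.7 K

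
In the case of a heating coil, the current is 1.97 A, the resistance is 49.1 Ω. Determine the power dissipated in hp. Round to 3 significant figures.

Directly: P = I²R.
I = 1.97 A; R = 49.1 Ω.
P = 190.6 W
190.6 W × (1 hp / 745.7 W) = 0.2555 hp

0.256 hp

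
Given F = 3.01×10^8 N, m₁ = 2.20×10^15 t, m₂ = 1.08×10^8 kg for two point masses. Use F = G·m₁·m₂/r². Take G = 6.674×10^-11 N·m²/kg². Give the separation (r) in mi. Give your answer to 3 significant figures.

4.51 mi

Rearranging F = G·m₁·m₂/r² for r: r = √(G·m₁m₂/F).
F = 3.01×10^8 N; m₁ = 2.20×10^15 t = 2.200×10^18 kg; m₂ = 1.08×10^8 kg; G = 6.674×10^-11 N·m²/kg².
r = 7258 m
7258 m × (1 mi / 1609 m) = 4.510 mi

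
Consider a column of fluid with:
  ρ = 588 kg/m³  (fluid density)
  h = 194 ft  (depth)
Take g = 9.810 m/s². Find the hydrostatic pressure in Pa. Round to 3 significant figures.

3.41×10^5 Pa

P is given directly by: P = ρgh.
ρ = 588 kg/m³; h = 194 ft = 59.13 m; g = 9.810 m/s².
P = 3.411×10^5 Pa  (the unit combination reduces to kg/(m·s²) = Pa)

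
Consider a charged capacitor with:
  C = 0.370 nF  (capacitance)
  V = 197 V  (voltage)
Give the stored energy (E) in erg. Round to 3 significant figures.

71.8 erg

E is given directly by: E = ½CV².
C = 0.370 nF = 3.700×10^-10 F; V = 197 V.
E = 7.180×10^-6 J
7.180×10^-6 J × (1 erg / 1.000×10^-7 J) = 71.80 erg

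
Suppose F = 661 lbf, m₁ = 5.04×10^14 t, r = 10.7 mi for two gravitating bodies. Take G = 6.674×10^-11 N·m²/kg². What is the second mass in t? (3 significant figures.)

25.9 t

From Newton's law of gravitation: m₂ = F·r²/(G·m₁).
F = 661 lbf = 2940 N; m₁ = 5.04×10^14 t = 5.040×10^17 kg; r = 10.7 mi = 17220 m; G = 6.674×10^-11 N·m²/kg².
m₂ = 25920 kg
25920 kg × (1 t / 1000 kg) = 25.92 t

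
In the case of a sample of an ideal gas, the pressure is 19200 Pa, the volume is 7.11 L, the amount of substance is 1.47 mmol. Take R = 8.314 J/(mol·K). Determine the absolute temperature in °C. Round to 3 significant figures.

From the ideal-gas law: T = PV/(nR).
P = 19200 Pa; V = 7.11 L = 0.007110 m³; n = 1.47 mmol = 0.001470 mol; R = 8.314 J/(mol·K).
T = 11170 K
11170 K − 273.15 = 10897 °C

10900 °C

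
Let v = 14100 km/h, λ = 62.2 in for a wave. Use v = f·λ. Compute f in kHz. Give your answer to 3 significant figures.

2.48 kHz

Solving v = f·λ for f: f = v/λ.
v = 14100 km/h = 3917 m/s; λ = 62.2 in = 1.580 m.
f = 2479 Hz
2479 Hz × (1 kHz / 1000 Hz) = 2.479 kHz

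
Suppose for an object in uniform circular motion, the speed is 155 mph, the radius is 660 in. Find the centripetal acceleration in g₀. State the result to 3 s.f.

29.2 g₀

Directly: a = v²/r.
v = 155 mph = 69.29 m/s; r = 660 in = 16.76 m.
a = 286.4 m/s²
286.4 m/s² × (1 g₀ / 9.807 m/s²) = 29.21 g₀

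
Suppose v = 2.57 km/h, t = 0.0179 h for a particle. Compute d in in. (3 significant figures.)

Rearranging v = d/t for d: d = v·t.
v = 2.57 km/h = 0.7139 m/s; t = 0.0179 h = 64.44 s.
d = 46.00 m
46.00 m × (1 in / 0.02540 m) = 1811 in

1810 in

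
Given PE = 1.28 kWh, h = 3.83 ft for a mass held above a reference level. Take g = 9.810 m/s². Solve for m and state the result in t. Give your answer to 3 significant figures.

Rearranging: m = PE/(g·h).
PE = 1.28 kWh = 4.608×10^6 J; h = 3.83 ft = 1.167 m; g = 9.810 m/s².
m = 4.024×10^5 kg
4.024×10^5 kg × (1 t / 1000 kg) = 402.4 t

402 t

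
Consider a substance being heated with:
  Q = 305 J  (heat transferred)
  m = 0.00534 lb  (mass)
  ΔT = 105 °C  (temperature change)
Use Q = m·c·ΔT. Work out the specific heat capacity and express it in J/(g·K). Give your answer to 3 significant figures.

1.20 J/(g·K)

Rearranging: c = Q/(m·ΔT).
Q = 305 J; m = 0.00534 lb = 0.002422 kg; ΔT = 105 °C = 105.0 K.
c = 1199 J/(kg·K)
1199 J/(kg·K) × (1 J/(g·K) / 1000 J/(kg·K)) = 1.199 J/(g·K)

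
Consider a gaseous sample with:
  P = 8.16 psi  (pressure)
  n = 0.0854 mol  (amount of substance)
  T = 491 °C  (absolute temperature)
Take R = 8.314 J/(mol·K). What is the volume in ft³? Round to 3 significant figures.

0.341 ft³

From the ideal-gas law: V = nRT/P.
P = 8.16 psi = 56261 Pa; n = 0.0854 mol; T = 491 °C = 764.1 K; R = 8.314 J/(mol·K).
V = 0.009644 m³
0.009644 m³ × (1 ft³ / 0.02832 m³) = 0.3406 ft³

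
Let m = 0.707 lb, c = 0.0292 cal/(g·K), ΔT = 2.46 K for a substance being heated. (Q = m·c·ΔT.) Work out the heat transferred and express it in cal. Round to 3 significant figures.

23.0 cal

Directly: Q = mcΔT.
m = 0.707 lb = 0.3207 kg; c = 0.0292 cal/(g·K) = 122.2 J/(kg·K); ΔT = 2.46 K.
Q = 96.38 J
96.38 J × (1 cal / 4.184 J) = 23.04 cal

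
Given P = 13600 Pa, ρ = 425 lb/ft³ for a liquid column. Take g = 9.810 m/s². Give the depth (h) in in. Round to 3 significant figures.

8.02 in

Rearranging P = ρ·g·h for h: h = P/(ρ·g).
P = 13600 Pa; ρ = 425 lb/ft³ = 6808 kg/m³; g = 9.810 m/s².
h = 0.2036 m
0.2036 m × (1 in / 0.02540 m) = 8.017 in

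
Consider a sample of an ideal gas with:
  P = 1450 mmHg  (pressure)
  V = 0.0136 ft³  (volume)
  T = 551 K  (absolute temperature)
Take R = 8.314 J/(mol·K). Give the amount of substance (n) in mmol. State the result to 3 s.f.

16.3 mmol

From the ideal-gas law: n = PV/(RT).
P = 1450 mmHg = 1.933×10^5 Pa; V = 0.0136 ft³ = 3.851×10^-4 m³; T = 551 K; R = 8.314 J/(mol·K).
n = 0.01625 mol
0.01625 mol × (1 mmol / 0.001000 mol) = 16.25 mmol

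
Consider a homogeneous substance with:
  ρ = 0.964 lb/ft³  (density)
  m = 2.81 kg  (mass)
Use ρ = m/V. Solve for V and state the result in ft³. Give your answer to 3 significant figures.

6.43 ft³

Solving ρ = m/V for V: V = m/ρ.
ρ = 0.964 lb/ft³ = 15.44 kg/m³; m = 2.81 kg.
V = 0.1820 m³
0.1820 m³ × (1 ft³ / 0.02832 m³) = 6.426 ft³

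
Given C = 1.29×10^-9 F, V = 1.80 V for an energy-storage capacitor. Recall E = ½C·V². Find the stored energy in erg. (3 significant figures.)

Directly: E = ½CV².
C = 1.29×10^-9 F; V = 1.80 V.
E = 2.090×10^-9 J  (the unit combination reduces to kg·m²/s² = J)
2.090×10^-9 J × (1 erg / 1.000×10^-7 J) = 0.02090 erg

0.0209 erg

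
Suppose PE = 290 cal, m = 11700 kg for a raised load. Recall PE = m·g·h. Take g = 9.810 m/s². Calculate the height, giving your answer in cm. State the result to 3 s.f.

1.06 cm

Rearranging PE = m·g·h for h: h = PE/(m·g).
PE = 290 cal = 1213 J; m = 11700 kg; g = 9.810 m/s².
h = 0.01057 m
0.01057 m × (1 cm / 0.01000 m) = 1.057 cm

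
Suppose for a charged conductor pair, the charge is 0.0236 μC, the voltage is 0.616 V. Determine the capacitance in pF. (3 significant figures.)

Directly: C = Q/V.
Q = 0.0236 μC = 2.360×10^-8 C; V = 0.616 V.
C = 3.831×10^-8 F
3.831×10^-8 F × (1 pF / 1.000×10^-12 F) = 38312 pF

38300 pF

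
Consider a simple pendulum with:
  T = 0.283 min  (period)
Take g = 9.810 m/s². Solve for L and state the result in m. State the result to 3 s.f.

71.6 m

Rearranging: L = g·(T/2π)².
T = 0.283 min = 16.98 s; g = 9.810 m/s².
L = 71.64 m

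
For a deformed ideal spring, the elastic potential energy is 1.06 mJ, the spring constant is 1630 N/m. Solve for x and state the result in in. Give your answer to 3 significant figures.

0.0449 in

Rearranging: x = √(2U/k).
U = 1.06 mJ = 0.001060 J; k = 1630 N/m.
x = 0.001140 m
0.001140 m × (1 in / 0.02540 m) = 0.04490 in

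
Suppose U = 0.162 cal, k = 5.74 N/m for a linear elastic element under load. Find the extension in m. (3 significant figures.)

Rearranging: x = √(2U/k).
U = 0.162 cal = 0.6778 J; k = 5.74 N/m.
x = 0.4860 m

0.486 m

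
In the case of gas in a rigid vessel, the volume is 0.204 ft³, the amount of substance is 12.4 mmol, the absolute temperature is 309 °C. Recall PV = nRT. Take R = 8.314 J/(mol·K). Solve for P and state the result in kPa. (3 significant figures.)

From the ideal-gas law: P = nRT/V.
V = 0.204 ft³ = 0.005777 m³; n = 12.4 mmol = 0.01240 mol; T = 309 °C = 582.1 K; R = 8.314 J/(mol·K).
P = 10389 Pa
10389 Pa × (1 kPa / 1000 Pa) = 10.39 kPa

10.4 kPa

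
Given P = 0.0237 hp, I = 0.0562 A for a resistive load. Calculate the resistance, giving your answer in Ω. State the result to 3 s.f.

5600 Ω

Solving P = I²R for R: R = P/I².
P = 0.0237 hp = 17.67 W; I = 0.0562 A.
R = 5596 Ω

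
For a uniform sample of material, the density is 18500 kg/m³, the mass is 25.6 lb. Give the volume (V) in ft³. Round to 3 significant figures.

0.0222 ft³

Solving ρ = m/V for V: V = m/ρ.
ρ = 18500 kg/m³; m = 25.6 lb = 11.61 kg.
V = 6.277×10^-4 m³
6.277×10^-4 m³ × (1 ft³ / 0.02832 m³) = 0.02217 ft³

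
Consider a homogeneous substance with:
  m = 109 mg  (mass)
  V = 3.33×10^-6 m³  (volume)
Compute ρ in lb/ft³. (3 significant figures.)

2.04 lb/ft³

ρ is given directly by: ρ = m/V.
m = 109 mg = 1.090×10^-4 kg; V = 3.33×10^-6 m³.
ρ = 32.73 kg/m³
32.73 kg/m³ × (1 lb/ft³ / 16.02 kg/m³) = 2.043 lb/ft³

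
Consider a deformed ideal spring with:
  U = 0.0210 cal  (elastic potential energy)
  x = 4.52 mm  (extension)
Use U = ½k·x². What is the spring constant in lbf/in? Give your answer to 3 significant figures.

49.1 lbf/in

Rearranging: k = 2U/x².
U = 0.0210 cal = 0.08786 J; x = 4.52 mm = 0.004520 m.
k = 8601 N/m
8601 N/m × (1 lbf/in / 175.1 N/m) = 49.11 lbf/in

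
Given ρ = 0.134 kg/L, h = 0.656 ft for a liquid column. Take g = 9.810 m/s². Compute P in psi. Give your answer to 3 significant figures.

Directly: P = ρgh.
ρ = 0.134 kg/L = 134.0 kg/m³; h = 0.656 ft = 0.1999 m; g = 9.810 m/s².
P = 262.8 Pa
262.8 Pa × (1 psi / 6895 Pa) = 0.03812 psi

0.0381 psi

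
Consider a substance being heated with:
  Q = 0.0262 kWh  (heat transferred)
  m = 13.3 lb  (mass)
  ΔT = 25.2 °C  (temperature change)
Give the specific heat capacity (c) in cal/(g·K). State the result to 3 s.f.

0.148 cal/(g·K)

Rearranging: c = Q/(m·ΔT).
Q = 0.0262 kWh = 94320 J; m = 13.3 lb = 6.033 kg; ΔT = 25.2 °C = 25.20 K.
c = 620.4 J/(kg·K)
620.4 J/(kg·K) × (1 cal/(g·K) / 4184 J/(kg·K)) = 0.1483 cal/(g·K)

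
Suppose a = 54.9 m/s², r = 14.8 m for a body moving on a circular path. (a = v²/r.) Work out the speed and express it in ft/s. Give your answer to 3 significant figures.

93.5 ft/s

Rearranging: v = √(a·r).
a = 54.9 m/s²; r = 14.8 m.
v = 28.50 m/s
28.50 m/s × (1 ft/s / 0.3048 m/s) = 93.52 ft/s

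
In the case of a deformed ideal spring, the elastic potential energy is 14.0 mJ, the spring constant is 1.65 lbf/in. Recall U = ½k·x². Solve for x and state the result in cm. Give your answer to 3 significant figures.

Rearranging: x = √(2U/k).
U = 14.0 mJ = 0.01400 J; k = 1.65 lbf/in = 289.0 N/m.
x = 0.009844 m
0.009844 m × (1 cm / 0.01000 m) = 0.9844 cm

0.984 cm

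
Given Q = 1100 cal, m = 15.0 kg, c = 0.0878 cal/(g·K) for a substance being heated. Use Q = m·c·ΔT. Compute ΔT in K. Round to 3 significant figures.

0.835 K

Rearranging Q = m·c·ΔT for ΔT: ΔT = Q/(m·c).
Q = 1100 cal = 4602 J; m = 15.0 kg; c = 0.0878 cal/(g·K) = 367.4 J/(kg·K).
ΔT = 0.8352 K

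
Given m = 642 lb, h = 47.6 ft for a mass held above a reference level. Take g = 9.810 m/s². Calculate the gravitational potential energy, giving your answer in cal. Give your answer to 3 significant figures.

9910 cal

PE is given directly by: PE = mgh.
m = 642 lb = 291.2 kg; h = 47.6 ft = 14.51 m; g = 9.810 m/s².
PE = 41447 J
41447 J × (1 cal / 4.184 J) = 9906 cal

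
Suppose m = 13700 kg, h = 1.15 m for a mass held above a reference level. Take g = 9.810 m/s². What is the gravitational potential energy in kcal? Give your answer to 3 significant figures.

36.9 kcal

PE is given directly by: PE = mgh.
m = 13700 kg; h = 1.15 m; g = 9.810 m/s².
PE = 1.546×10^5 J
1.546×10^5 J × (1 kcal / 4184 J) = 36.94 kcal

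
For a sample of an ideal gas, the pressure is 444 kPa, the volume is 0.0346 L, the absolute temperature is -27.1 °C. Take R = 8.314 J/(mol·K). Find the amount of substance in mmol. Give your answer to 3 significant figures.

7.51 mmol

From the ideal-gas law: n = PV/(RT).
P = 444 kPa = 4.440×10^5 Pa; V = 0.0346 L = 3.460×10^-5 m³; T = -27.1 °C = 246.0 K; R = 8.314 J/(mol·K).
n = 0.007510 mol
0.007510 mol × (1 mmol / 0.001000 mol) = 7.510 mmol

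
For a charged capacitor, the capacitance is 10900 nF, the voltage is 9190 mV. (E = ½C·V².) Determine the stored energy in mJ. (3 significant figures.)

E is given directly by: E = ½CV².
C = 10900 nF = 1.090×10^-5 F; V = 9190 mV = 9.190 V.
E = 4.603×10^-4 J
4.603×10^-4 J × (1 mJ / 0.001000 J) = 0.4603 mJ

0.460 mJ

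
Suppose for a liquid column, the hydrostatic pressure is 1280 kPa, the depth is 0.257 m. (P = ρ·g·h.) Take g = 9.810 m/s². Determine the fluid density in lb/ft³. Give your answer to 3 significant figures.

31700 lb/ft³

Rearranging P = ρ·g·h for ρ: ρ = P/(g·h).
P = 1280 kPa = 1.280×10^6 Pa; h = 0.257 m; g = 9.810 m/s².
ρ = 5.077×10^5 kg/m³
5.077×10^5 kg/m³ × (1 lb/ft³ / 16.02 kg/m³) = 31695 lb/ft³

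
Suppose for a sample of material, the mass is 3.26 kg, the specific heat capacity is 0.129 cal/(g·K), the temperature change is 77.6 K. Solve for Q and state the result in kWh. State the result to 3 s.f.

Q is given directly by: Q = mcΔT.
m = 3.26 kg; c = 0.129 cal/(g·K) = 539.7 J/(kg·K); ΔT = 77.6 K.
Q = 1.365×10^5 J
1.365×10^5 J × (1 kWh / 3.600×10^6 J) = 0.03793 kWh

0.0379 kWh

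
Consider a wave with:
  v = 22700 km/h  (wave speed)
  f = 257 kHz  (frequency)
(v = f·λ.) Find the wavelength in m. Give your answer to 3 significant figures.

Rearranging: λ = v/f.
v = 22700 km/h = 6306 m/s; f = 257 kHz = 2.570×10^5 Hz.
λ = 0.02454 m

0.0245 m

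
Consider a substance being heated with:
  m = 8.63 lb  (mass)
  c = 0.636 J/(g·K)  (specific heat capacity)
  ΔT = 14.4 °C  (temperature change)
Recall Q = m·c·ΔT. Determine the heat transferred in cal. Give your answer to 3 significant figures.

Q is given directly by: Q = mcΔT.
m = 8.63 lb = 3.915 kg; c = 0.636 J/(g·K) = 636.0 J/(kg·K); ΔT = 14.4 °C = 14.40 K.
Q = 35851 J
35851 J × (1 cal / 4.184 J) = 8568 cal

8570 cal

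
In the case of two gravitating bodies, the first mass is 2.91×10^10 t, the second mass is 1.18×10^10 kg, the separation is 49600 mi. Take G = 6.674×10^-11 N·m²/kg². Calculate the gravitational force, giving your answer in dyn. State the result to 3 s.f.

360 dyn

F is given directly by: F = Gm₁m₂/r².
m₁ = 2.91×10^10 t = 2.910×10^13 kg; m₂ = 1.18×10^10 kg; r = 49600 mi = 7.982×10^7 m; G = 6.674×10^-11 N·m²/kg².
F = 0.003597 N
0.003597 N × (1 dyn / 1.000×10^-5 N) = 359.7 dyn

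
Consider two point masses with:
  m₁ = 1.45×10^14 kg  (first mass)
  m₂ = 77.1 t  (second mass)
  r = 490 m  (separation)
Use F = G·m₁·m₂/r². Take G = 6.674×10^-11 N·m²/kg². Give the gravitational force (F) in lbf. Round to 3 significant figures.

From Newton's law of gravitation: F = Gm₁m₂/r².
m₁ = 1.45×10^14 kg; m₂ = 77.1 t = 77100 kg; r = 490 m; G = 6.674×10^-11 N·m²/kg².
F = 3108 N  (the unit combination reduces to kg·m/s² = N)
3108 N × (1 lbf / 4.448 N) = 698.6 lbf

699 lbf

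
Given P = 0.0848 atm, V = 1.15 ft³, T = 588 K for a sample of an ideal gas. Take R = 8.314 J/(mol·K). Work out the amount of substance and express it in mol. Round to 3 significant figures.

0.0572 mol

Rearranging: n = PV/(RT).
P = 0.0848 atm = 8592 Pa; V = 1.15 ft³ = 0.03256 m³; T = 588 K; R = 8.314 J/(mol·K).
n = 0.05724 mol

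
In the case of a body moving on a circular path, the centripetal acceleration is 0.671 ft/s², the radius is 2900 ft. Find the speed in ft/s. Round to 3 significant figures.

44.1 ft/s

Solving a = v²/r for v: v = √(a·r).
a = 0.671 ft/s² = 0.2045 m/s²; r = 2900 ft = 883.9 m.
v = 13.45 m/s
13.45 m/s × (1 ft/s / 0.3048 m/s) = 44.11 ft/s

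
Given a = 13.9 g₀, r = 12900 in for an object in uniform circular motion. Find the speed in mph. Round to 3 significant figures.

473 mph

Solving a = v²/r for v: v = √(a·r).
a = 13.9 g₀ = 136.3 m/s²; r = 12900 in = 327.7 m.
v = 211.3 m/s
211.3 m/s × (1 mph / 0.4470 m/s) = 472.8 mph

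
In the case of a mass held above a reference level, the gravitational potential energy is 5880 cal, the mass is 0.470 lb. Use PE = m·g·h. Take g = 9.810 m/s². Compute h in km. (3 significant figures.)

Rearranging: h = PE/(m·g).
PE = 5880 cal = 24602 J; m = 0.470 lb = 0.2132 kg; g = 9.810 m/s².
h = 11763 m
11763 m × (1 km / 1000 m) = 11.76 km

11.8 km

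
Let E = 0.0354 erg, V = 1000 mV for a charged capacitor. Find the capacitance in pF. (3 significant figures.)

7080 pF

Rearranging E = ½C·V² for C: C = 2E/V².
E = 0.0354 erg = 3.540×10^-9 J; V = 1000 mV = 1.000 V.
C = 7.080×10^-9 F
7.080×10^-9 F × (1 pF / 1.000×10^-12 F) = 7080 pF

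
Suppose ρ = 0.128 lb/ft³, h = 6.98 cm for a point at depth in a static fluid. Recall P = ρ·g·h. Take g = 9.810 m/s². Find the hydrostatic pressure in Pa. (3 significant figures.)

1.40 Pa

Directly: P = ρgh.
ρ = 0.128 lb/ft³ = 2.050 kg/m³; h = 6.98 cm = 0.06980 m; g = 9.810 m/s².
P = 1.404 Pa  (the unit combination reduces to kg/(m·s²) = Pa)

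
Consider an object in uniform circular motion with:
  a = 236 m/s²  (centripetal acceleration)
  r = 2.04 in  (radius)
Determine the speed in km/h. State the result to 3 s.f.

12.6 km/h

Solving a = v²/r for v: v = √(a·r).
a = 236 m/s²; r = 2.04 in = 0.05182 m.
v = 3.497 m/s
3.497 m/s × (1 km/h / 0.2778 m/s) = 12.59 km/h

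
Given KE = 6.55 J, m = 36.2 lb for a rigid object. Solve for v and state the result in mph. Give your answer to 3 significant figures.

Solving KE = ½mv² for v: v = √(2·KE/m).
KE = 6.55 J; m = 36.2 lb = 16.42 kg.
v = 0.8932 m/s
0.8932 m/s × (1 mph / 0.4470 m/s) = 1.998 mph

2.00 mph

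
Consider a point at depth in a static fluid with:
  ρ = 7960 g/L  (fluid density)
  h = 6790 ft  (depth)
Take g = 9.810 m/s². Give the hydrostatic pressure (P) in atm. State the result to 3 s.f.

P is given directly by: P = ρgh.
ρ = 7960 g/L = 7960 kg/m³; h = 6790 ft = 2070 m; g = 9.810 m/s².
P = 1.616×10^8 Pa
1.616×10^8 Pa × (1 atm / 1.013×10^5 Pa) = 1595 atm

1590 atm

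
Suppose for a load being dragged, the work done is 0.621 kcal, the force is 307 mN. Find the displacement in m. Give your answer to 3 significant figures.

Rearranging: d = W/F.
W = 0.621 kcal = 2598 J; F = 307 mN = 0.3070 N.
d = 8463 m

8460 m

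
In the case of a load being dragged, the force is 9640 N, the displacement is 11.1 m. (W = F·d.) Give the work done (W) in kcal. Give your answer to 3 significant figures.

Directly: W = F·d.
F = 9640 N; d = 11.1 m.
W = 1.070×10^5 J
1.070×10^5 J × (1 kcal / 4184 J) = 25.57 kcal

25.6 kcal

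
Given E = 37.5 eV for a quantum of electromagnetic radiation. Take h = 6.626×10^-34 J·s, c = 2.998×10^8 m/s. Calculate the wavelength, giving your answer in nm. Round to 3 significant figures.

33.1 nm

Rearranging E = h·c/λ for λ: λ = hc/E.
E = 37.5 eV = 6.008×10^-18 J; h = 6.626×10^-34 J·s; c = 2.998×10^8 m/s.
λ = 3.306×10^-8 m
3.306×10^-8 m × (1 nm / 1.000×10^-9 m) = 33.06 nm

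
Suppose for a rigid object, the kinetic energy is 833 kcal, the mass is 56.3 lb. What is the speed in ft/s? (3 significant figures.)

1710 ft/s

Rearranging: v = √(2·KE/m).
KE = 833 kcal = 3.485×10^6 J; m = 56.3 lb = 25.54 kg.
v = 522.5 m/s
522.5 m/s × (1 ft/s / 0.3048 m/s) = 1714 ft/s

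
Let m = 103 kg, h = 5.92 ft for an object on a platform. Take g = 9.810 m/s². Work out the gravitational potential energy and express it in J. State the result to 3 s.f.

1820 J

Directly: PE = mgh.
m = 103 kg; h = 5.92 ft = 1.804 m; g = 9.810 m/s².
PE = 1823 J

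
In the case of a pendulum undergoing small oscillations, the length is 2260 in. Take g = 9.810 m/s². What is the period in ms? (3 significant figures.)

T is given directly by: T = 2π√(L/g).
L = 2260 in = 57.40 m; g = 9.810 m/s².
T = 15.20 s
15.20 s × (1 ms / 0.001000 s) = 15199 ms

15200 ms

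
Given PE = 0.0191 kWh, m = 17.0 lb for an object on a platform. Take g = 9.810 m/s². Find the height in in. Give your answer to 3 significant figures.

Rearranging: h = PE/(m·g).
PE = 0.0191 kWh = 68760 J; m = 17.0 lb = 7.711 kg; g = 9.810 m/s².
h = 909.0 m
909.0 m × (1 in / 0.02540 m) = 35786 in

35800 in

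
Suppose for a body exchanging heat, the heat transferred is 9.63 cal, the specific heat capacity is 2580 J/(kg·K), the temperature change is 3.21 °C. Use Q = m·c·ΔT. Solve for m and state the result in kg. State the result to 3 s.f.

0.00487 kg

Rearranging Q = m·c·ΔT for m: m = Q/(c·ΔT).
Q = 9.63 cal = 40.29 J; c = 2580 J/(kg·K); ΔT = 3.21 °C = 3.210 K.
m = 0.004865 kg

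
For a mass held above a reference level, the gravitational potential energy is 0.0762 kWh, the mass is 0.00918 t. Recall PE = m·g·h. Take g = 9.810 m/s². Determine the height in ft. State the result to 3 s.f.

9990 ft

Solving PE = m·g·h for h: h = PE/(m·g).
PE = 0.0762 kWh = 2.743×10^5 J; m = 0.00918 t = 9.180 kg; g = 9.810 m/s².
h = 3046 m
3046 m × (1 ft / 0.3048 m) = 9994 ft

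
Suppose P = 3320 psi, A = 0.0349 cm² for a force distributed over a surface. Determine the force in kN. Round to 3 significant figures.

0.0799 kN

Rearranging: F = P·A.
P = 3320 psi = 2.289×10^7 Pa; A = 0.0349 cm² = 3.490×10^-6 m².
F = 79.89 N  (the unit combination reduces to kg·m/s² = N)
79.89 N × (1 kN / 1000 N) = 0.07989 kN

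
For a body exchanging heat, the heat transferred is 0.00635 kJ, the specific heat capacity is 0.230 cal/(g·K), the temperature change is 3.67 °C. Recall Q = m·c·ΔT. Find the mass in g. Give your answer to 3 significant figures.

Rearranging: m = Q/(c·ΔT).
Q = 0.00635 kJ = 6.350 J; c = 0.230 cal/(g·K) = 962.3 J/(kg·K); ΔT = 3.67 °C = 3.670 K.
m = 0.001798 kg
0.001798 kg × (1 g / 0.001000 kg) = 1.798 g

1.80 g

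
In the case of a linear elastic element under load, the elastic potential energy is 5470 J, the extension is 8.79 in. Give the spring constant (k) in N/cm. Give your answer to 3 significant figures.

Solving U = ½k·x² for k: k = 2U/x².
U = 5470 J; x = 8.79 in = 0.2233 m.
k = 2.195×10^5 N/m
2.195×10^5 N/m × (1 N/cm / 100.0 N/m) = 2195 N/cm

2190 N/cm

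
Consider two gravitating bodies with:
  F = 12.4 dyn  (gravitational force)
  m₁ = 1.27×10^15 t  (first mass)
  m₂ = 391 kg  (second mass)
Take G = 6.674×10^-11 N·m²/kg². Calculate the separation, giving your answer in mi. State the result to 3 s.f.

From Newton's law of gravitation: r = √(G·m₁m₂/F).
F = 12.4 dyn = 1.240×10^-4 N; m₁ = 1.27×10^15 t = 1.270×10^18 kg; m₂ = 391 kg; G = 6.674×10^-11 N·m²/kg².
r = 1.635×10^7 m
1.635×10^7 m × (1 mi / 1609 m) = 10158 mi

10200 mi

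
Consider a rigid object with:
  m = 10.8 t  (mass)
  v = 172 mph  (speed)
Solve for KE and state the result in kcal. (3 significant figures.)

7630 kcal

KE is given directly by: KE = ½mv².
m = 10.8 t = 10800 kg; v = 172 mph = 76.89 m/s.
KE = 3.193×10^7 J  (the unit combination reduces to kg·m²/s² = J)
3.193×10^7 J × (1 kcal / 4184 J) = 7630 kcal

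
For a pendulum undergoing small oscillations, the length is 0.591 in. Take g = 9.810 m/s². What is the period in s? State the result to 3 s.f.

Directly: T = 2π√(L/g).
L = 0.591 in = 0.01501 m; g = 9.810 m/s².
T = 0.2458 s

0.246 s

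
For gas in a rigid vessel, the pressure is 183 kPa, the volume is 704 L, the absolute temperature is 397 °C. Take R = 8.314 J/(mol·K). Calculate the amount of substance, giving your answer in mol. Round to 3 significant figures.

23.1 mol

From the ideal-gas law: n = PV/(RT).
P = 183 kPa = 1.830×10^5 Pa; V = 704 L = 0.7040 m³; T = 397 °C = 670.1 K; R = 8.314 J/(mol·K).
n = 23.12 mol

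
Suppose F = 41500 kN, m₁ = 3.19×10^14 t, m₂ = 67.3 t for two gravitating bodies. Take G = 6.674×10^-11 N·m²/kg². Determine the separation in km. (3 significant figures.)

0.186 km

From Newton's law of gravitation: r = √(G·m₁m₂/F).
F = 41500 kN = 4.150×10^7 N; m₁ = 3.19×10^14 t = 3.190×10^17 kg; m₂ = 67.3 t = 67300 kg; G = 6.674×10^-11 N·m²/kg².
r = 185.8 m
185.8 m × (1 km / 1000 m) = 0.1858 km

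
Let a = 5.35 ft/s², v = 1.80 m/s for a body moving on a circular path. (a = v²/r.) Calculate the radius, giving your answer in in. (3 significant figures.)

Solving a = v²/r for r: r = v²/a.
a = 5.35 ft/s² = 1.631 m/s²; v = 1.80 m/s.
r = 1.987 m
1.987 m × (1 in / 0.02540 m) = 78.22 in

78.2 in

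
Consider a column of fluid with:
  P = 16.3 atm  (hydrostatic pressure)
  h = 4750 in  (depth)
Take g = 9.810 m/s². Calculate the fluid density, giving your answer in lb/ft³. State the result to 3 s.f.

Rearranging: ρ = P/(g·h).
P = 16.3 atm = 1.652×10^6 Pa; h = 4750 in = 120.6 m; g = 9.810 m/s².
ρ = 1395 kg/m³
1395 kg/m³ × (1 lb/ft³ / 16.02 kg/m³) = 87.11 lb/ft³

87.1 lb/ft³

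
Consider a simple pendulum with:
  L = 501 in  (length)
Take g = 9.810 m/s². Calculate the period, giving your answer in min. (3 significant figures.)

0.119 min

Directly: T = 2π√(L/g).
L = 501 in = 12.73 m; g = 9.810 m/s².
T = 7.156 s
7.156 s × (1 min / 60.00 s) = 0.1193 min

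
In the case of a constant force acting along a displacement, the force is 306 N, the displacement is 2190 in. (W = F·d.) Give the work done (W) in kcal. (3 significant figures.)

4.07 kcal

W is given directly by: W = F·d.
F = 306 N; d = 2190 in = 55.63 m.
W = 17022 J  (the unit combination reduces to kg·m²/s² = J)
17022 J × (1 kcal / 4184 J) = 4.068 kcal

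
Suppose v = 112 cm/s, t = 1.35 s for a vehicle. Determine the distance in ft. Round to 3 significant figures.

4.96 ft

Rearranging: d = v·t.
v = 112 cm/s = 1.120 m/s; t = 1.35 s.
d = 1.512 m
1.512 m × (1 ft / 0.3048 m) = 4.961 ft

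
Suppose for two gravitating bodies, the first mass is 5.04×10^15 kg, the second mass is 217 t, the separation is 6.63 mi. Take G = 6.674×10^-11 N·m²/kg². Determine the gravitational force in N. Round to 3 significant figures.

641 N

Directly: F = Gm₁m₂/r².
m₁ = 5.04×10^15 kg; m₂ = 217 t = 2.170×10^5 kg; r = 6.63 mi = 10670 m; G = 6.674×10^-11 N·m²/kg².
F = 641.1 N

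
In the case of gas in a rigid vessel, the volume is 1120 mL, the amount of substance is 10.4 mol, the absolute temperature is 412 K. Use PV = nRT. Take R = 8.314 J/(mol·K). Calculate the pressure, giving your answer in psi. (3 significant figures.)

4610 psi

Directly: P = nRT/V.
V = 1120 mL = 0.001120 m³; n = 10.4 mol; T = 412 K; R = 8.314 J/(mol·K).
P = 3.181×10^7 Pa
3.181×10^7 Pa × (1 psi / 6895 Pa) = 4613 psi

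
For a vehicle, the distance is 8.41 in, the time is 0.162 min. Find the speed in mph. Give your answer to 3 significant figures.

Directly: v = d/t.
d = 8.41 in = 0.2136 m; t = 0.162 min = 9.720 s.
v = 0.02198 m/s
0.02198 m/s × (1 mph / 0.4470 m/s) = 0.04916 mph

0.0492 mph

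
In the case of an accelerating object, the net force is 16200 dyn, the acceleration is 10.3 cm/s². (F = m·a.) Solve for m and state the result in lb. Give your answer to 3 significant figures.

Rearranging: m = F/a.
F = 16200 dyn = 0.1620 N; a = 10.3 cm/s² = 0.1030 m/s².
m = 1.573 kg
1.573 kg × (1 lb / 0.4536 kg) = 3.467 lb

3.47 lb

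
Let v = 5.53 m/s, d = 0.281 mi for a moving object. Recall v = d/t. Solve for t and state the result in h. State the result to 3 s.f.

0.0227 h

Solving v = d/t for t: t = d/v.
v = 5.53 m/s; d = 0.281 mi = 452.2 m.
t = 81.78 s
81.78 s × (1 h / 3600 s) = 0.02272 h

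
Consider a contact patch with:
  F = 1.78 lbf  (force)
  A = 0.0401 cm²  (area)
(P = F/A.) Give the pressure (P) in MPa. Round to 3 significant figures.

Directly: P = F/A.
F = 1.78 lbf = 7.918 N; A = 0.0401 cm² = 4.010×10^-6 m².
P = 1.975×10^6 Pa
1.975×10^6 Pa × (1 MPa / 1.000×10^6 Pa) = 1.975 MPa

1.97 MPa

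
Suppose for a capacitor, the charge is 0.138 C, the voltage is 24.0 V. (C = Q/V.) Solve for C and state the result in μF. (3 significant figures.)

5750 μF

Directly: C = Q/V.
Q = 0.138 C; V = 24.0 V.
C = 0.005750 F
0.005750 F × (1 μF / 1.000×10^-6 F) = 5750 μF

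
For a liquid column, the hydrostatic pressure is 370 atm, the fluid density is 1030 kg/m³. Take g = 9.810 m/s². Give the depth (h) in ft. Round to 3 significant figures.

Rearranging P = ρ·g·h for h: h = P/(ρ·g).
P = 370 atm = 3.749×10^7 Pa; ρ = 1030 kg/m³; g = 9.810 m/s².
h = 3710 m
3710 m × (1 ft / 0.3048 m) = 12173 ft

12200 ft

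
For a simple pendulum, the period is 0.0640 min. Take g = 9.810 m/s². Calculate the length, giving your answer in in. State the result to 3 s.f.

Rearranging: L = g·(T/2π)².
T = 0.0640 min = 3.840 s; g = 9.810 m/s².
L = 3.664 m
3.664 m × (1 in / 0.02540 m) = 144.3 in

144 in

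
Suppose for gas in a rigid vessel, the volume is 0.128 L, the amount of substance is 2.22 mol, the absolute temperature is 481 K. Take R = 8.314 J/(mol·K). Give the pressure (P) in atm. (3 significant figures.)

685 atm

From the ideal-gas law: P = nRT/V.
V = 0.128 L = 1.280×10^-4 m³; n = 2.22 mol; T = 481 K; R = 8.314 J/(mol·K).
P = 6.936×10^7 Pa
6.936×10^7 Pa × (1 atm / 1.013×10^5 Pa) = 684.5 atm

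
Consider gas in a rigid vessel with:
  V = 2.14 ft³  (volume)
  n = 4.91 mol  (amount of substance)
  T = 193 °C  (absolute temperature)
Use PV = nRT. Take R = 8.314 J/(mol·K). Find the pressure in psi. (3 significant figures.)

From the ideal-gas law: P = nRT/V.
V = 2.14 ft³ = 0.06060 m³; n = 4.91 mol; T = 193 °C = 466.1 K; R = 8.314 J/(mol·K).
P = 3.140×10^5 Pa  (the unit combination reduces to kg/(m·s²) = Pa)
3.140×10^5 Pa × (1 psi / 6895 Pa) = 45.54 psi

45.5 psi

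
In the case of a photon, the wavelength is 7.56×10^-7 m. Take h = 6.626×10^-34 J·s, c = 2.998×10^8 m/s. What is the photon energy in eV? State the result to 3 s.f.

Directly: E = hc/λ.
λ = 7.56×10^-7 m; h = 6.626×10^-34 J·s; c = 2.998×10^8 m/s.
E = 2.628×10^-19 J
2.628×10^-19 J × (1 eV / 1.602×10^-19 J) = 1.640 eV

1.64 eV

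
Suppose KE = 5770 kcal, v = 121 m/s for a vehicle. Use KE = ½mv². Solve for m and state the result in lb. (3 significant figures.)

Rearranging: m = 2·KE/v².
KE = 5770 kcal = 2.414×10^7 J; v = 121 m/s.
m = 3298 kg
3298 kg × (1 lb / 0.4536 kg) = 7270 lb

7270 lb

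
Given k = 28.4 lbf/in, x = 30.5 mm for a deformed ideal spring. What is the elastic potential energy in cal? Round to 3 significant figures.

U is given directly by: U = ½kx².
k = 28.4 lbf/in = 4974 N/m; x = 30.5 mm = 0.03050 m.
U = 2.313 J
2.313 J × (1 cal / 4.184 J) = 0.5529 cal

0.553 cal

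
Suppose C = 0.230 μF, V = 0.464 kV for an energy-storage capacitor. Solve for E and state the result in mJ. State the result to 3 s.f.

24.8 mJ

E is given directly by: E = ½CV².
C = 0.230 μF = 2.300×10^-7 F; V = 0.464 kV = 464.0 V.
E = 0.02476 J  (the unit combination reduces to kg·m²/s² = J)
0.02476 J × (1 mJ / 0.001000 J) = 24.76 mJ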